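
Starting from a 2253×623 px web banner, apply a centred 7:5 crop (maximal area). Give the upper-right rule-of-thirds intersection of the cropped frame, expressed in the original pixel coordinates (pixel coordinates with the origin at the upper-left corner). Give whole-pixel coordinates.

(1272, 208)

2253/623 > 7/5, so the 7:5 crop keeps the full height 623 and trims width to 623 × 7/5 = 872.20 px.
Left offset = (2253 − 872.20)/2 = 690.40 px; top offset = 0.
Upper-right is two-thirds across and one-third down within the crop:
x = 690.40 + 2 × 872.20/3 ≈ 1272; y = 0.00 + 1 × 623.00/3 ≈ 208.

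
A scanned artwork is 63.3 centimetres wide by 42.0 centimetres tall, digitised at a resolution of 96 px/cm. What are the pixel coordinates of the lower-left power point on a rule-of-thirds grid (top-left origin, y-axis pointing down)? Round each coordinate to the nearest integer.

In pixels the canvas is 63.3 × 96 = 6076.8 wide and 42.0 × 96 = 4032 tall.
The lower-left point is one-third across and two-thirds down:
x = 1 × 6076.8/3 ≈ 2026; y = 2 × 4032/3 ≈ 2688.

x = 2026 px, y = 2688 px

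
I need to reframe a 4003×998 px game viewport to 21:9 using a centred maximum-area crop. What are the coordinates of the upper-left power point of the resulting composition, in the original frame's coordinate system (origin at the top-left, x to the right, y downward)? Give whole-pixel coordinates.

(1613, 333)

4003/998 > 21/9, so the 21:9 crop keeps the full height 998 and trims width to 998 × 21/9 = 2328.67 px.
Left offset = (4003 − 2328.67)/2 = 837.17 px; top offset = 0.
Upper-left is one-third across and one-third down within the crop:
x = 837.17 + 1 × 2328.67/3 ≈ 1613; y = 0.00 + 1 × 998.00/3 ≈ 333.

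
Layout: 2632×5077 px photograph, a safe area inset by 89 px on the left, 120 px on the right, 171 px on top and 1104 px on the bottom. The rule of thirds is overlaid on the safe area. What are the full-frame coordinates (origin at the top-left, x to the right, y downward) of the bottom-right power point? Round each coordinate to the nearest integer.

x = 1704 px, y = 2706 px

Content width = 2632 − 89 − 120 = 2423 px; content height = 5077 − 171 − 1104 = 3802 px.
Bottom-right is two-thirds across and two-thirds down within the safe area.
x = 89 + 2 × 2423/3 = 89 + 1615.33 ≈ 1704
y = 171 + 2 × 3802/3 = 171 + 2534.67 ≈ 2706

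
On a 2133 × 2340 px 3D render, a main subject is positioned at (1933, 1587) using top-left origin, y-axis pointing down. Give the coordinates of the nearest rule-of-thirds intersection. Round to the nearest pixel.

(1422, 1560)

Third lines: x ∈ {711, 1422}, y ∈ {780, 1560}.
1933 is closer to x = 1422; 1587 is closer to y = 1560.
So the nearest intersection is the lower-right power point.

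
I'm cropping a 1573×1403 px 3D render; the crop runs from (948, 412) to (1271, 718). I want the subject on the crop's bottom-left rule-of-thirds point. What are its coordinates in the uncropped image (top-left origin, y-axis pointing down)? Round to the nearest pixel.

Crop width = 1271 − 948 = 323 px; one third is 107.67 px.
Crop height = 718 − 412 = 306 px; one third is 102.00 px.
The bottom-left point is one-third across and two-thirds down within the crop:
x = 948 + 1 × 107.67 ≈ 1056; y = 412 + 2 × 102.00 ≈ 616.

(1056, 616)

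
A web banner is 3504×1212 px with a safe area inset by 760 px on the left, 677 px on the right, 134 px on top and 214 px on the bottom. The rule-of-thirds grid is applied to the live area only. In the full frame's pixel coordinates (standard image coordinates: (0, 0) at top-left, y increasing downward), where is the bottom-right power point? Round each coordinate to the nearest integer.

x = 2138 px, y = 710 px

Content width = 3504 − 760 − 677 = 2067 px; content height = 1212 − 134 − 214 = 864 px.
Bottom-right is two-thirds across and two-thirds down within the live area.
x = 760 + 2 × 2067/3 = 760 + 1378.00 ≈ 2138
y = 134 + 2 × 864/3 = 134 + 576.00 ≈ 710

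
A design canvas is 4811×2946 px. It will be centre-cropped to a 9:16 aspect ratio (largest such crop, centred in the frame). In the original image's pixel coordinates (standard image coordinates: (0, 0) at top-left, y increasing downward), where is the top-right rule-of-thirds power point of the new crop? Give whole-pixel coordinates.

(2682, 982)

4811/2946 > 9/16, so the 9:16 crop keeps the full height 2946 and trims width to 2946 × 9/16 = 1657.12 px.
Left offset = (4811 − 1657.12)/2 = 1576.94 px; top offset = 0.
Top-right is two-thirds across and one-third down within the crop:
x = 1576.94 + 2 × 1657.12/3 ≈ 2682; y = 0.00 + 1 × 2946.00/3 ≈ 982.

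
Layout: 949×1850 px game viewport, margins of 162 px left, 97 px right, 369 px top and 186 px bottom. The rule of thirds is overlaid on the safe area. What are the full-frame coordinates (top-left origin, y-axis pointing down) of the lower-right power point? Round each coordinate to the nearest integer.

Content width = 949 − 162 − 97 = 690 px; content height = 1850 − 369 − 186 = 1295 px.
Lower-right is two-thirds across and two-thirds down within the safe area.
x = 162 + 2 × 690/3 = 162 + 460.00 ≈ 622
y = 369 + 2 × 1295/3 = 369 + 863.33 ≈ 1232

(622, 1232)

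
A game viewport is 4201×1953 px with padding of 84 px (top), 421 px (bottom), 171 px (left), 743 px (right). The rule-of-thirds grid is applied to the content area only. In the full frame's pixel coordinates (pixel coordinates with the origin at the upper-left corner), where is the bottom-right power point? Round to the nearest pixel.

(2362, 1049)

Content width = 4201 − 171 − 743 = 3287 px; content height = 1953 − 84 − 421 = 1448 px.
Bottom-right is two-thirds across and two-thirds down within the content area.
x = 171 + 2 × 3287/3 = 171 + 2191.33 ≈ 2362
y = 84 + 2 × 1448/3 = 84 + 965.33 ≈ 1049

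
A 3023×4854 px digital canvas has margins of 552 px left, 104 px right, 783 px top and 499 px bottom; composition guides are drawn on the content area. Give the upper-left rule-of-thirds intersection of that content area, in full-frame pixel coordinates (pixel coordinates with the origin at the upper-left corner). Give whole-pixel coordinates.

Content width = 3023 − 552 − 104 = 2367 px; content height = 4854 − 783 − 499 = 3572 px.
Upper-left is one-third across and one-third down within the content area.
x = 552 + 1 × 2367/3 = 552 + 789.00 ≈ 1341
y = 783 + 1 × 3572/3 = 783 + 1190.67 ≈ 1974

x = 1341 px, y = 1974 px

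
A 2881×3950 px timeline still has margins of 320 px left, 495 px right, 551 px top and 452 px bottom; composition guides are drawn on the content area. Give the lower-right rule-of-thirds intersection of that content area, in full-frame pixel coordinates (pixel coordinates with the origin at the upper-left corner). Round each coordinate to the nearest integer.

(1697, 2516)

Content width = 2881 − 320 − 495 = 2066 px; content height = 3950 − 551 − 452 = 2947 px.
Lower-right is two-thirds across and two-thirds down within the content area.
x = 320 + 2 × 2066/3 = 320 + 1377.33 ≈ 1697
y = 551 + 2 × 2947/3 = 551 + 1964.67 ≈ 2516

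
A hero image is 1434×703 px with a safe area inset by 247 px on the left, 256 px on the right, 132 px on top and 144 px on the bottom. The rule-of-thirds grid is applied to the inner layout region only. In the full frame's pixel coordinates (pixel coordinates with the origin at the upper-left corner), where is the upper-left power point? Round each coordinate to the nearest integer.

(557, 274)

Content width = 1434 − 247 − 256 = 931 px; content height = 703 − 132 − 144 = 427 px.
Upper-left is one-third across and one-third down within the inner layout region.
x = 247 + 1 × 931/3 = 247 + 310.33 ≈ 557
y = 132 + 1 × 427/3 = 132 + 142.33 ≈ 274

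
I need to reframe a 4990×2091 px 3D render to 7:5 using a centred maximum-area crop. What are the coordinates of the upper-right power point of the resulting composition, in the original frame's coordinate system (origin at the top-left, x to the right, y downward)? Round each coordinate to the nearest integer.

(2983, 697)

4990/2091 > 7/5, so the 7:5 crop keeps the full height 2091 and trims width to 2091 × 7/5 = 2927.40 px.
Left offset = (4990 − 2927.40)/2 = 1031.30 px; top offset = 0.
Upper-right is two-thirds across and one-third down within the crop:
x = 1031.30 + 2 × 2927.40/3 ≈ 2983; y = 0.00 + 1 × 2091.00/3 ≈ 697.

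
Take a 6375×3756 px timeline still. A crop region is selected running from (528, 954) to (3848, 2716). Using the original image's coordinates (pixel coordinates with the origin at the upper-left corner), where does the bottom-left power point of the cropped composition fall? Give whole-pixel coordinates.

(1635, 2129)

Crop width = 3848 − 528 = 3320 px; one third is 1106.67 px.
Crop height = 2716 − 954 = 1762 px; one third is 587.33 px.
The bottom-left point is one-third across and two-thirds down within the crop:
x = 528 + 1 × 1106.67 ≈ 1635; y = 954 + 2 × 587.33 ≈ 2129.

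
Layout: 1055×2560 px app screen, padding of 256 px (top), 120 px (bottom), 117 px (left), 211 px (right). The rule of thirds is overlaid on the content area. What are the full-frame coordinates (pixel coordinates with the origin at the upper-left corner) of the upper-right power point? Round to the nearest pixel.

(602, 984)

Content width = 1055 − 117 − 211 = 727 px; content height = 2560 − 256 − 120 = 2184 px.
Upper-right is two-thirds across and one-third down within the content area.
x = 117 + 2 × 727/3 = 117 + 484.67 ≈ 602
y = 256 + 1 × 2184/3 = 256 + 728.00 ≈ 984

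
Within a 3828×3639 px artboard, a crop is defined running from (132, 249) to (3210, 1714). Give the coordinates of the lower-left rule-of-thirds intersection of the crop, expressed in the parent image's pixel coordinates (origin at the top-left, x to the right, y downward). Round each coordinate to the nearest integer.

Crop width = 3210 − 132 = 3078 px; one third is 1026.00 px.
Crop height = 1714 − 249 = 1465 px; one third is 488.33 px.
The lower-left point is one-third across and two-thirds down within the crop:
x = 132 + 1 × 1026.00 ≈ 1158; y = 249 + 2 × 488.33 ≈ 1226.

x = 1158 px, y = 1226 px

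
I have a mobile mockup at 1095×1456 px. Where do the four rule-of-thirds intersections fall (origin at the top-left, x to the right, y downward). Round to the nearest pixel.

One third of 1095 is 365; one third of 1456 is 485.33.
Vertical third lines at x = 365 and x = 730; horizontal third lines at y = 485 and y = 971.

(365, 485), (730, 485), (365, 971), (730, 971)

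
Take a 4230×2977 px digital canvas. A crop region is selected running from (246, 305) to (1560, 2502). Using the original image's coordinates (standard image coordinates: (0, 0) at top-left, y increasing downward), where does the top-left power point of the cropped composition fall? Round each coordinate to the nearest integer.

Crop width = 1560 − 246 = 1314 px; one third is 438.00 px.
Crop height = 2502 − 305 = 2197 px; one third is 732.33 px.
The top-left point is one-third across and one-third down within the crop:
x = 246 + 1 × 438.00 ≈ 684; y = 305 + 1 × 732.33 ≈ 1037.

x = 684 px, y = 1037 px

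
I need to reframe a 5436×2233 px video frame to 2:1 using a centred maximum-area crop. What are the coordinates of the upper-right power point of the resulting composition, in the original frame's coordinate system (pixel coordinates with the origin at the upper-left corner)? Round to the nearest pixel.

5436/2233 > 2/1, so the 2:1 crop keeps the full height 2233 and trims width to 2233 × 2/1 = 4466.00 px.
Left offset = (5436 − 4466.00)/2 = 485.00 px; top offset = 0.
Upper-right is two-thirds across and one-third down within the crop:
x = 485.00 + 2 × 4466.00/3 ≈ 3462; y = 0.00 + 1 × 2233.00/3 ≈ 744.

(3462, 744)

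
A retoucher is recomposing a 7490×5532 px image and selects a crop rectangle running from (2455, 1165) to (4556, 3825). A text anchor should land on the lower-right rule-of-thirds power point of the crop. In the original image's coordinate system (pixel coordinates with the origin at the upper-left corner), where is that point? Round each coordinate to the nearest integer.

Crop width = 4556 − 2455 = 2101 px; one third is 700.33 px.
Crop height = 3825 − 1165 = 2660 px; one third is 886.67 px.
The lower-right point is two-thirds across and two-thirds down within the crop:
x = 2455 + 2 × 700.33 ≈ 3856; y = 1165 + 2 × 886.67 ≈ 2938.

(3856, 2938)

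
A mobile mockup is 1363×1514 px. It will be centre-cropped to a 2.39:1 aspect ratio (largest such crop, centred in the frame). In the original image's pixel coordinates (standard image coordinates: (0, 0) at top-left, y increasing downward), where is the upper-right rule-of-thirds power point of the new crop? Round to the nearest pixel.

1363/1514 < 2.39/1, so the 2.39:1 crop keeps the full width 1363 and trims height to 1363 × 1/2.39 = 570.29 px.
Top offset = (1514 − 570.29)/2 = 471.85 px; left offset = 0.
Upper-right is two-thirds across and one-third down within the crop:
x = 0.00 + 2 × 1363.00/3 ≈ 909; y = 471.85 + 1 × 570.29/3 ≈ 662.

(909, 662)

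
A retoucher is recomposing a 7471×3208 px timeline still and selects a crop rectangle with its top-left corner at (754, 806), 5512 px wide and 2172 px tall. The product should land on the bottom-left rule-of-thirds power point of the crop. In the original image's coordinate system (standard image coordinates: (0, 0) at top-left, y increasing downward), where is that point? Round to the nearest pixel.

One third of the crop width 5512 is 1837.33 px.
One third of the crop height 2172 is 724.00 px.
The bottom-left point is one-third across and two-thirds down within the crop:
x = 754 + 1 × 1837.33 ≈ 2591; y = 806 + 2 × 724.00 ≈ 2254.

(2591, 2254)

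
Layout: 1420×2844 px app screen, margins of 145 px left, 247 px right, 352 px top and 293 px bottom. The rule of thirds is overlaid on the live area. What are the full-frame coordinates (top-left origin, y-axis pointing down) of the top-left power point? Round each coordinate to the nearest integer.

(488, 1085)

Content width = 1420 − 145 − 247 = 1028 px; content height = 2844 − 352 − 293 = 2199 px.
Top-left is one-third across and one-third down within the live area.
x = 145 + 1 × 1028/3 = 145 + 342.67 ≈ 488
y = 352 + 1 × 2199/3 = 352 + 733.00 ≈ 1085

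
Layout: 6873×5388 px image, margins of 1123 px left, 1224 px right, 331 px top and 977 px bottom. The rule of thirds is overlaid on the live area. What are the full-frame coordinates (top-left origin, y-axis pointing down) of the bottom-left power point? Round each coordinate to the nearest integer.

(2632, 3051)

Content width = 6873 − 1123 − 1224 = 4526 px; content height = 5388 − 331 − 977 = 4080 px.
Bottom-left is one-third across and two-thirds down within the live area.
x = 1123 + 1 × 4526/3 = 1123 + 1508.67 ≈ 2632
y = 331 + 2 × 4080/3 = 331 + 2720.00 ≈ 3051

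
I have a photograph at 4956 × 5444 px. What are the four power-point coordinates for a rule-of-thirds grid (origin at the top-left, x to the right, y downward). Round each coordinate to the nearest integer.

(1652, 1815), (3304, 1815), (1652, 3629), (3304, 3629)

One third of 4956 is 1652; one third of 5444 is 1814.67.
Vertical third lines at x = 1652 and x = 3304; horizontal third lines at y = 1815 and y = 3629.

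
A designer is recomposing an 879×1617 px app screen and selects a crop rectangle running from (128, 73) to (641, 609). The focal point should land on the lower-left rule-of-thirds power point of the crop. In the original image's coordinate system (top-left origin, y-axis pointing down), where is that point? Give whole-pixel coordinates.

x = 299 px, y = 430 px

Crop width = 641 − 128 = 513 px; one third is 171.00 px.
Crop height = 609 − 73 = 536 px; one third is 178.67 px.
The lower-left point is one-third across and two-thirds down within the crop:
x = 128 + 1 × 171.00 ≈ 299; y = 73 + 2 × 178.67 ≈ 430.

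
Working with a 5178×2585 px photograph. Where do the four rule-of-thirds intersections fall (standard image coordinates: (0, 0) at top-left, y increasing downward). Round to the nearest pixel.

(1726, 862), (3452, 862), (1726, 1723), (3452, 1723)

One third of 5178 is 1726; one third of 2585 is 861.67.
Vertical third lines at x = 1726 and x = 3452; horizontal third lines at y = 862 and y = 1723.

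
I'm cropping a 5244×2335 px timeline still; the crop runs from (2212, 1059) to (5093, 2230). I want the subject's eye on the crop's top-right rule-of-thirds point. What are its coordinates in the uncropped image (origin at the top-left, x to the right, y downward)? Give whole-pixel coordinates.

x = 4133 px, y = 1449 px

Crop width = 5093 − 2212 = 2881 px; one third is 960.33 px.
Crop height = 2230 − 1059 = 1171 px; one third is 390.33 px.
The top-right point is two-thirds across and one-third down within the crop:
x = 2212 + 2 × 960.33 ≈ 4133; y = 1059 + 1 × 390.33 ≈ 1449.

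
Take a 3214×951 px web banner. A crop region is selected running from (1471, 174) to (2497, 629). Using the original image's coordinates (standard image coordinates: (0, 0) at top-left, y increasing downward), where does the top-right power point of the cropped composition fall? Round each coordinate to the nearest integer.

x = 2155 px, y = 326 px

Crop width = 2497 − 1471 = 1026 px; one third is 342.00 px.
Crop height = 629 − 174 = 455 px; one third is 151.67 px.
The top-right point is two-thirds across and one-third down within the crop:
x = 1471 + 2 × 342.00 ≈ 2155; y = 174 + 1 × 151.67 ≈ 326.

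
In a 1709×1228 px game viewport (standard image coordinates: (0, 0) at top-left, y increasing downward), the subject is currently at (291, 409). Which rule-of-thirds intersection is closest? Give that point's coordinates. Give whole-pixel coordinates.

x = 570 px, y = 409 px

Third lines: x ∈ {570, 1139}, y ∈ {409, 819}.
291 is closer to x = 570; 409 is closer to y = 409.
So the nearest intersection is the upper-left power point.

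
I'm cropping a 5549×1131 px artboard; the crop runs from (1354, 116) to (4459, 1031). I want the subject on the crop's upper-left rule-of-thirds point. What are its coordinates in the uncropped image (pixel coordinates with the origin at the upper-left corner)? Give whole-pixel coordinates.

x = 2389 px, y = 421 px

Crop width = 4459 − 1354 = 3105 px; one third is 1035.00 px.
Crop height = 1031 − 116 = 915 px; one third is 305.00 px.
The upper-left point is one-third across and one-third down within the crop:
x = 1354 + 1 × 1035.00 ≈ 2389; y = 116 + 1 × 305.00 ≈ 421.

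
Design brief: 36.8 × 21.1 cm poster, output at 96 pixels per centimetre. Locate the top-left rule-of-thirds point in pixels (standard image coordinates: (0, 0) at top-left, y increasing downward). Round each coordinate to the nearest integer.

In pixels the canvas is 36.8 × 96 = 3532.8 wide and 21.1 × 96 = 2025.6 tall.
The top-left point is one-third across and one-third down:
x = 1 × 3532.8/3 ≈ 1178; y = 1 × 2025.6/3 ≈ 675.

(1178, 675)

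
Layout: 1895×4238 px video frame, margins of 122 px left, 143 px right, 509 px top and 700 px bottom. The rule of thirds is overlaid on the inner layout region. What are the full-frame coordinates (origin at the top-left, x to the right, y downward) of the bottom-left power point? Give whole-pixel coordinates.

(665, 2528)

Content width = 1895 − 122 − 143 = 1630 px; content height = 4238 − 509 − 700 = 3029 px.
Bottom-left is one-third across and two-thirds down within the inner layout region.
x = 122 + 1 × 1630/3 = 122 + 543.33 ≈ 665
y = 509 + 2 × 3029/3 = 509 + 2019.33 ≈ 2528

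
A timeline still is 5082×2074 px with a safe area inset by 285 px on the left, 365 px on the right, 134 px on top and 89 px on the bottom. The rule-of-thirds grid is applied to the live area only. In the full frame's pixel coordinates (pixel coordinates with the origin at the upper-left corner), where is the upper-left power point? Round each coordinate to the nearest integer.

x = 1762 px, y = 751 px

Content width = 5082 − 285 − 365 = 4432 px; content height = 2074 − 134 − 89 = 1851 px.
Upper-left is one-third across and one-third down within the live area.
x = 285 + 1 × 4432/3 = 285 + 1477.33 ≈ 1762
y = 134 + 1 × 1851/3 = 134 + 617.00 ≈ 751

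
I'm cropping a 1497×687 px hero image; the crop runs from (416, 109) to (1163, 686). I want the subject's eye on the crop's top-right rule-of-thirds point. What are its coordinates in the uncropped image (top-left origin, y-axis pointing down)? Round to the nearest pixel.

Crop width = 1163 − 416 = 747 px; one third is 249.00 px.
Crop height = 686 − 109 = 577 px; one third is 192.33 px.
The top-right point is two-thirds across and one-third down within the crop:
x = 416 + 2 × 249.00 ≈ 914; y = 109 + 1 × 192.33 ≈ 301.

x = 914 px, y = 301 px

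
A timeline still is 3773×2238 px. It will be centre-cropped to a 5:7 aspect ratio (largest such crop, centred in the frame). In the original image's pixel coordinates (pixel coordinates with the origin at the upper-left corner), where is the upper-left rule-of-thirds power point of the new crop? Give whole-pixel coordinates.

3773/2238 > 5/7, so the 5:7 crop keeps the full height 2238 and trims width to 2238 × 5/7 = 1598.57 px.
Left offset = (3773 − 1598.57)/2 = 1087.21 px; top offset = 0.
Upper-left is one-third across and one-third down within the crop:
x = 1087.21 + 1 × 1598.57/3 ≈ 1620; y = 0.00 + 1 × 2238.00/3 ≈ 746.

(1620, 746)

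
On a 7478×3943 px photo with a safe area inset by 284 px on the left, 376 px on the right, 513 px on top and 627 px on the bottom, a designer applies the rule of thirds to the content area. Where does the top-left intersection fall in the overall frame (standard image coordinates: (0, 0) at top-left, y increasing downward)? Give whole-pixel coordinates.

(2557, 1447)

Content width = 7478 − 284 − 376 = 6818 px; content height = 3943 − 513 − 627 = 2803 px.
Top-left is one-third across and one-third down within the content area.
x = 284 + 1 × 6818/3 = 284 + 2272.67 ≈ 2557
y = 513 + 1 × 2803/3 = 513 + 934.33 ≈ 1447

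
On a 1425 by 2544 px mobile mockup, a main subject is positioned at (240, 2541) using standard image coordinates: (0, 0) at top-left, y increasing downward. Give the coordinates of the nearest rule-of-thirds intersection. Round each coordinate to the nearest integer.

Third lines: x ∈ {475, 950}, y ∈ {848, 1696}.
240 is closer to x = 475; 2541 is closer to y = 1696.
So the nearest intersection is the lower-left power point.

(475, 1696)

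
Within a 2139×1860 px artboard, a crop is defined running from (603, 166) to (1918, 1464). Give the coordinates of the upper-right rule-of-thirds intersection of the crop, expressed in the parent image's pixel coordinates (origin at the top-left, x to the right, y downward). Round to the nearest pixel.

Crop width = 1918 − 603 = 1315 px; one third is 438.33 px.
Crop height = 1464 − 166 = 1298 px; one third is 432.67 px.
The upper-right point is two-thirds across and one-third down within the crop:
x = 603 + 2 × 438.33 ≈ 1480; y = 166 + 1 × 432.67 ≈ 599.

x = 1480 px, y = 599 px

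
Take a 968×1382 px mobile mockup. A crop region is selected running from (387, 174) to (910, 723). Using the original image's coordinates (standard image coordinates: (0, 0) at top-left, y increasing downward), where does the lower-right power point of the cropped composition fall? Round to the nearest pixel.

Crop width = 910 − 387 = 523 px; one third is 174.33 px.
Crop height = 723 − 174 = 549 px; one third is 183.00 px.
The lower-right point is two-thirds across and two-thirds down within the crop:
x = 387 + 2 × 174.33 ≈ 736; y = 174 + 2 × 183.00 ≈ 540.

x = 736 px, y = 540 px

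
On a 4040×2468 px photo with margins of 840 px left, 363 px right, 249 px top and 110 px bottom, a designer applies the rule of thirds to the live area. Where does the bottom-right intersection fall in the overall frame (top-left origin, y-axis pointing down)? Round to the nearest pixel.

Content width = 4040 − 840 − 363 = 2837 px; content height = 2468 − 249 − 110 = 2109 px.
Bottom-right is two-thirds across and two-thirds down within the live area.
x = 840 + 2 × 2837/3 = 840 + 1891.33 ≈ 2731
y = 249 + 2 × 2109/3 = 249 + 1406.00 ≈ 1655

(2731, 1655)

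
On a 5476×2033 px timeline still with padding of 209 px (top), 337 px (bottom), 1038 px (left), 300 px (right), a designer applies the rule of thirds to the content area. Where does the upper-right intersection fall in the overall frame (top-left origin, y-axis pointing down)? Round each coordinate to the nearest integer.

Content width = 5476 − 1038 − 300 = 4138 px; content height = 2033 − 209 − 337 = 1487 px.
Upper-right is two-thirds across and one-third down within the content area.
x = 1038 + 2 × 4138/3 = 1038 + 2758.67 ≈ 3797
y = 209 + 1 × 1487/3 = 209 + 495.67 ≈ 705

(3797, 705)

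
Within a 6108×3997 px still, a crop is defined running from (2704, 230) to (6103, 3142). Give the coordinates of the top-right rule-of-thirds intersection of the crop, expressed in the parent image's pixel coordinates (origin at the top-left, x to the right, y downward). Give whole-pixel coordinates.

x = 4970 px, y = 1201 px

Crop width = 6103 − 2704 = 3399 px; one third is 1133.00 px.
Crop height = 3142 − 230 = 2912 px; one third is 970.67 px.
The top-right point is two-thirds across and one-third down within the crop:
x = 2704 + 2 × 1133.00 ≈ 4970; y = 230 + 1 × 970.67 ≈ 1201.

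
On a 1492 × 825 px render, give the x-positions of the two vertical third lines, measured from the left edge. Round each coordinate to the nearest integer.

497 px and 995 px

1492 / 3 = 497.33, so the vertical lines sit at one and two thirds of 1492.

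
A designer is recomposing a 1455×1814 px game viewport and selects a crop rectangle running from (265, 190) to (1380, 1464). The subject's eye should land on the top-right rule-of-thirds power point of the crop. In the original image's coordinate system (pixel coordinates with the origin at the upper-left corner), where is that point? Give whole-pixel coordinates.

x = 1008 px, y = 615 px

Crop width = 1380 − 265 = 1115 px; one third is 371.67 px.
Crop height = 1464 − 190 = 1274 px; one third is 424.67 px.
The top-right point is two-thirds across and one-third down within the crop:
x = 265 + 2 × 371.67 ≈ 1008; y = 190 + 1 × 424.67 ≈ 615.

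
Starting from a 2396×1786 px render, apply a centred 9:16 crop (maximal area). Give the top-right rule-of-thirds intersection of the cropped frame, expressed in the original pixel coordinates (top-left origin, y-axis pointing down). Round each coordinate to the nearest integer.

(1365, 595)

2396/1786 > 9/16, so the 9:16 crop keeps the full height 1786 and trims width to 1786 × 9/16 = 1004.62 px.
Left offset = (2396 − 1004.62)/2 = 695.69 px; top offset = 0.
Top-right is two-thirds across and one-third down within the crop:
x = 695.69 + 2 × 1004.62/3 ≈ 1365; y = 0.00 + 1 × 1786.00/3 ≈ 595.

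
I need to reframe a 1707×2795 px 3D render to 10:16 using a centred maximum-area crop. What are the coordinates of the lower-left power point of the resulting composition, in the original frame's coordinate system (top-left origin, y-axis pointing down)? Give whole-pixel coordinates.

x = 569 px, y = 1853 px

1707/2795 < 10/16, so the 10:16 crop keeps the full width 1707 and trims height to 1707 × 16/10 = 2731.20 px.
Top offset = (2795 − 2731.20)/2 = 31.90 px; left offset = 0.
Lower-left is one-third across and two-thirds down within the crop:
x = 0.00 + 1 × 1707.00/3 ≈ 569; y = 31.90 + 2 × 2731.20/3 ≈ 1853.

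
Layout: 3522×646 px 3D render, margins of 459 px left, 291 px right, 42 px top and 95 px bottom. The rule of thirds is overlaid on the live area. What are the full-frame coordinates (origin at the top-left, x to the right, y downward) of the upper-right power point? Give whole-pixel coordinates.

(2307, 212)

Content width = 3522 − 459 − 291 = 2772 px; content height = 646 − 42 − 95 = 509 px.
Upper-right is two-thirds across and one-third down within the live area.
x = 459 + 2 × 2772/3 = 459 + 1848.00 ≈ 2307
y = 42 + 1 × 509/3 = 42 + 169.67 ≈ 212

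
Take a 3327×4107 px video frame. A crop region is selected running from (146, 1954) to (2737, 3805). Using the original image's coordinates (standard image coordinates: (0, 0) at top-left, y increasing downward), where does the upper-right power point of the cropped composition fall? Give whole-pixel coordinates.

(1873, 2571)

Crop width = 2737 − 146 = 2591 px; one third is 863.67 px.
Crop height = 3805 − 1954 = 1851 px; one third is 617.00 px.
The upper-right point is two-thirds across and one-third down within the crop:
x = 146 + 2 × 863.67 ≈ 1873; y = 1954 + 1 × 617.00 ≈ 2571.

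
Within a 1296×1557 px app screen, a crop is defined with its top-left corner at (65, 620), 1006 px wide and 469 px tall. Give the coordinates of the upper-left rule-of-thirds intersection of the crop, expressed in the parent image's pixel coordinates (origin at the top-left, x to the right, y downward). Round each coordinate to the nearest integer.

x = 400 px, y = 776 px

One third of the crop width 1006 is 335.33 px.
One third of the crop height 469 is 156.33 px.
The upper-left point is one-third across and one-third down within the crop:
x = 65 + 1 × 335.33 ≈ 400; y = 620 + 1 × 156.33 ≈ 776.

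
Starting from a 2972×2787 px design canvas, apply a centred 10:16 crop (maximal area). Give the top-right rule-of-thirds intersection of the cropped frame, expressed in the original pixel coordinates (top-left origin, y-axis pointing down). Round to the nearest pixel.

2972/2787 > 10/16, so the 10:16 crop keeps the full height 2787 and trims width to 2787 × 10/16 = 1741.88 px.
Left offset = (2972 − 1741.88)/2 = 615.06 px; top offset = 0.
Top-right is two-thirds across and one-third down within the crop:
x = 615.06 + 2 × 1741.88/3 ≈ 1776; y = 0.00 + 1 × 2787.00/3 ≈ 929.

(1776, 929)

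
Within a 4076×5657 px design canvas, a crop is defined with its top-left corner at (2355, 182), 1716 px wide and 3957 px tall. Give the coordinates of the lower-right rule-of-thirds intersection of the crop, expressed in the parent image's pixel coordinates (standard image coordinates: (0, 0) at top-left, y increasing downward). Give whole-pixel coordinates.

One third of the crop width 1716 is 572.00 px.
One third of the crop height 3957 is 1319.00 px.
The lower-right point is two-thirds across and two-thirds down within the crop:
x = 2355 + 2 × 572.00 ≈ 3499; y = 182 + 2 × 1319.00 ≈ 2820.

x = 3499 px, y = 2820 px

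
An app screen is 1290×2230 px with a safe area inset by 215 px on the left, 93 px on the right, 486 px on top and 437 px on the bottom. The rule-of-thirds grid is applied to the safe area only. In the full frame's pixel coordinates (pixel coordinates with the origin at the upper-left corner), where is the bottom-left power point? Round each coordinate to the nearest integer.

Content width = 1290 − 215 − 93 = 982 px; content height = 2230 − 486 − 437 = 1307 px.
Bottom-left is one-third across and two-thirds down within the safe area.
x = 215 + 1 × 982/3 = 215 + 327.33 ≈ 542
y = 486 + 2 × 1307/3 = 486 + 871.33 ≈ 1357

(542, 1357)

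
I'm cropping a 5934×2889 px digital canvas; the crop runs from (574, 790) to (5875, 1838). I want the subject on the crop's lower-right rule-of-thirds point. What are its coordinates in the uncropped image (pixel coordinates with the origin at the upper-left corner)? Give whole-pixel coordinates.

Crop width = 5875 − 574 = 5301 px; one third is 1767.00 px.
Crop height = 1838 − 790 = 1048 px; one third is 349.33 px.
The lower-right point is two-thirds across and two-thirds down within the crop:
x = 574 + 2 × 1767.00 ≈ 4108; y = 790 + 2 × 349.33 ≈ 1489.

x = 4108 px, y = 1489 px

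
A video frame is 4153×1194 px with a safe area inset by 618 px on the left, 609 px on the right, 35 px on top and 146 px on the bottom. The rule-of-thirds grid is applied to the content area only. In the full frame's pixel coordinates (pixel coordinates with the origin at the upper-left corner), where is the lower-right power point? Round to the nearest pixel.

Content width = 4153 − 618 − 609 = 2926 px; content height = 1194 − 35 − 146 = 1013 px.
Lower-right is two-thirds across and two-thirds down within the content area.
x = 618 + 2 × 2926/3 = 618 + 1950.67 ≈ 2569
y = 35 + 2 × 1013/3 = 35 + 675.33 ≈ 710

x = 2569 px, y = 710 px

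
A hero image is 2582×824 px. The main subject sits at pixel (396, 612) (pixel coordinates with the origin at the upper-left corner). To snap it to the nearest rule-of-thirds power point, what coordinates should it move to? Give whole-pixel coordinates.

Third lines: x ∈ {861, 1721}, y ∈ {275, 549}.
396 is closer to x = 861; 612 is closer to y = 549.
So the nearest intersection is the lower-left power point.

(861, 549)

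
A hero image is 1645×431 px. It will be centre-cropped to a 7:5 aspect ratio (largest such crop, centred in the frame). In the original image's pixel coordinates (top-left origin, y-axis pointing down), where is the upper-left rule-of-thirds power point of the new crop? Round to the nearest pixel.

1645/431 > 7/5, so the 7:5 crop keeps the full height 431 and trims width to 431 × 7/5 = 603.40 px.
Left offset = (1645 − 603.40)/2 = 520.80 px; top offset = 0.
Upper-left is one-third across and one-third down within the crop:
x = 520.80 + 1 × 603.40/3 ≈ 722; y = 0.00 + 1 × 431.00/3 ≈ 144.

x = 722 px, y = 144 px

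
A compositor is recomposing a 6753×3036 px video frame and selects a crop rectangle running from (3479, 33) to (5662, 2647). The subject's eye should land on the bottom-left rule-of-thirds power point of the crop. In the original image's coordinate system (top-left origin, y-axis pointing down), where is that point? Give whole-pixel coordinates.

Crop width = 5662 − 3479 = 2183 px; one third is 727.67 px.
Crop height = 2647 − 33 = 2614 px; one third is 871.33 px.
The bottom-left point is one-third across and two-thirds down within the crop:
x = 3479 + 1 × 727.67 ≈ 4207; y = 33 + 2 × 871.33 ≈ 1776.

x = 4207 px, y = 1776 px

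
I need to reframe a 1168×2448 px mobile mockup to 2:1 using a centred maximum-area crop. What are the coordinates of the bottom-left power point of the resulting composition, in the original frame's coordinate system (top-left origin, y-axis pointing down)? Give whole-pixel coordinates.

(389, 1321)

1168/2448 < 2/1, so the 2:1 crop keeps the full width 1168 and trims height to 1168 × 1/2 = 584.00 px.
Top offset = (2448 − 584.00)/2 = 932.00 px; left offset = 0.
Bottom-left is one-third across and two-thirds down within the crop:
x = 0.00 + 1 × 1168.00/3 ≈ 389; y = 932.00 + 2 × 584.00/3 ≈ 1321.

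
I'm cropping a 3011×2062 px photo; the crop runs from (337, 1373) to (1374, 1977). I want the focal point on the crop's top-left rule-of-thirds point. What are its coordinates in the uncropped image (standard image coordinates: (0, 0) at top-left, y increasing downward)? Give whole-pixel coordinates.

Crop width = 1374 − 337 = 1037 px; one third is 345.67 px.
Crop height = 1977 − 1373 = 604 px; one third is 201.33 px.
The top-left point is one-third across and one-third down within the crop:
x = 337 + 1 × 345.67 ≈ 683; y = 1373 + 1 × 201.33 ≈ 1574.

x = 683 px, y = 1574 px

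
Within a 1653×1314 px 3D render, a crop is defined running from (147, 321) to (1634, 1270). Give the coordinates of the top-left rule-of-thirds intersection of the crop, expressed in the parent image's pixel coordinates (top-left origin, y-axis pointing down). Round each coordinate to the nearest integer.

Crop width = 1634 − 147 = 1487 px; one third is 495.67 px.
Crop height = 1270 − 321 = 949 px; one third is 316.33 px.
The top-left point is one-third across and one-third down within the crop:
x = 147 + 1 × 495.67 ≈ 643; y = 321 + 1 × 316.33 ≈ 637.

(643, 637)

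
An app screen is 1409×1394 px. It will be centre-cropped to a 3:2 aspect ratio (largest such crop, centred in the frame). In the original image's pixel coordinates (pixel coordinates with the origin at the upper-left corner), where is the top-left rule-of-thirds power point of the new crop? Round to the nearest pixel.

x = 470 px, y = 540 px

1409/1394 < 3/2, so the 3:2 crop keeps the full width 1409 and trims height to 1409 × 2/3 = 939.33 px.
Top offset = (1394 − 939.33)/2 = 227.33 px; left offset = 0.
Top-left is one-third across and one-third down within the crop:
x = 0.00 + 1 × 1409.00/3 ≈ 470; y = 227.33 + 1 × 939.33/3 ≈ 540.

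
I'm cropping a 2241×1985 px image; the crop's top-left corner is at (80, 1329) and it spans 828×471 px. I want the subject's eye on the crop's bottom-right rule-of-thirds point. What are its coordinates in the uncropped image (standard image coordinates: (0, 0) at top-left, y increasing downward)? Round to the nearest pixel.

(632, 1643)

One third of the crop width 828 is 276.00 px.
One third of the crop height 471 is 157.00 px.
The bottom-right point is two-thirds across and two-thirds down within the crop:
x = 80 + 2 × 276.00 ≈ 632; y = 1329 + 2 × 157.00 ≈ 1643.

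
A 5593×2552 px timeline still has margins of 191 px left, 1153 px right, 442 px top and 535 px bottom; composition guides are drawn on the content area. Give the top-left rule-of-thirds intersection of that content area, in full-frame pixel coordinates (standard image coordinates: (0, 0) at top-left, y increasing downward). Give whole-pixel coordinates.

Content width = 5593 − 191 − 1153 = 4249 px; content height = 2552 − 442 − 535 = 1575 px.
Top-left is one-third across and one-third down within the content area.
x = 191 + 1 × 4249/3 = 191 + 1416.33 ≈ 1607
y = 442 + 1 × 1575/3 = 442 + 525.00 ≈ 967

(1607, 967)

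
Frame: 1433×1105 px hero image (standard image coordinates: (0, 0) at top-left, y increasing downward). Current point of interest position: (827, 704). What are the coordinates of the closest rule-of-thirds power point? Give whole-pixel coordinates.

x = 955 px, y = 737 px

Third lines: x ∈ {478, 955}, y ∈ {368, 737}.
827 is closer to x = 955; 704 is closer to y = 737.
So the nearest intersection is the lower-right power point.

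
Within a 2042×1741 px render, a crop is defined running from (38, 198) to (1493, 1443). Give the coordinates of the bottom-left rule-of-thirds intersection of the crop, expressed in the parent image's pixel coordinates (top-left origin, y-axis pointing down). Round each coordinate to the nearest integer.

x = 523 px, y = 1028 px

Crop width = 1493 − 38 = 1455 px; one third is 485.00 px.
Crop height = 1443 − 198 = 1245 px; one third is 415.00 px.
The bottom-left point is one-third across and two-thirds down within the crop:
x = 38 + 1 × 485.00 ≈ 523; y = 198 + 2 × 415.00 ≈ 1028.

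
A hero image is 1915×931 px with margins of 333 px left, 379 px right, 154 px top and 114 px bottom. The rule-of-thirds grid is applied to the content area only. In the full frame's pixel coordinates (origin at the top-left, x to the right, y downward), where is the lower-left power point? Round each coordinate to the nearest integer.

(734, 596)

Content width = 1915 − 333 − 379 = 1203 px; content height = 931 − 154 − 114 = 663 px.
Lower-left is one-third across and two-thirds down within the content area.
x = 333 + 1 × 1203/3 = 333 + 401.00 ≈ 734
y = 154 + 2 × 663/3 = 154 + 442.00 ≈ 596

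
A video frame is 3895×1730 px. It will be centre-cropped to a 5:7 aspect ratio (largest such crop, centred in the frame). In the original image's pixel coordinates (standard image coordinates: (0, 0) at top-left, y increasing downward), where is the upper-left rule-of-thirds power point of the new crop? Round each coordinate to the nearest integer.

3895/1730 > 5/7, so the 5:7 crop keeps the full height 1730 and trims width to 1730 × 5/7 = 1235.71 px.
Left offset = (3895 − 1235.71)/2 = 1329.64 px; top offset = 0.
Upper-left is one-third across and one-third down within the crop:
x = 1329.64 + 1 × 1235.71/3 ≈ 1742; y = 0.00 + 1 × 1730.00/3 ≈ 577.

x = 1742 px, y = 577 px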